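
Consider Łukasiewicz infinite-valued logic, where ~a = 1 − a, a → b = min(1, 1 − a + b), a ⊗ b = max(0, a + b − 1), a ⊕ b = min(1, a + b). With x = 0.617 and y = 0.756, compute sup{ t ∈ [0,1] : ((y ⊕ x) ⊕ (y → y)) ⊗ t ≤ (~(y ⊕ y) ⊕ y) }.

y ⊕ x = min(1, 0.756 + 0.617) = min(1, 1.373) = 1.000
y → y = min(1, 1 − 0.756 + 0.756) = min(1, 1.000) = 1.000
(y ⊕ x) ⊕ (y → y) = min(1, 1.000 + 1.000) = min(1, 2.000) = 1.000
So the left factor is (y ⊕ x) ⊕ (y → y) = 1.000.
y ⊕ y = min(1, 0.756 + 0.756) = min(1, 1.512) = 1.000
~(y ⊕ y) = 1 − 1.000 = 0.000
~(y ⊕ y) ⊕ y = min(1, 0.000 + 0.756) = min(1, 0.756) = 0.756
So the right-hand bound is ~(y ⊕ y) ⊕ y = 0.756.
The residuum of the Łukasiewicz t-norm gives the supremum: min(1, 1 − 1.000 + 0.756).
1 − 1.000 + 0.756 = 0.756, so t = min(1, 0.756) = 0.756.
Check: 1.000 ⊗ 0.756 = max(0, 0.756) = 0.756 ≤ 0.756.

0.756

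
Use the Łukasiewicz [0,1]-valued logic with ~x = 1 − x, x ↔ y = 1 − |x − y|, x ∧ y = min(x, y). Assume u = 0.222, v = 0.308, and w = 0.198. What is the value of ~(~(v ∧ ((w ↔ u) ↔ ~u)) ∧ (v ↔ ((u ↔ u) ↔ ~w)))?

0.494

w ↔ u = 1 − |0.198 − 0.222| = 1 − 0.024 = 0.976
~u = 1 − 0.222 = 0.778
(w ↔ u) ↔ ~u = 1 − |0.976 − 0.778| = 1 − 0.198 = 0.802
v ∧ ((w ↔ u) ↔ ~u) = min(0.308, 0.802) = 0.308
~(v ∧ ((w ↔ u) ↔ ~u)) = 1 − 0.308 = 0.692
u ↔ u = 1 − |0.222 − 0.222| = 1 − 0.000 = 1.000
~w = 1 − 0.198 = 0.802
(u ↔ u) ↔ ~w = 1 − |1.000 − 0.802| = 1 − 0.198 = 0.802
v ↔ ((u ↔ u) ↔ ~w) = 1 − |0.308 − 0.802| = 1 − 0.494 = 0.506
~(v ∧ ((w ↔ u) ↔ ~u)) ∧ (v ↔ ((u ↔ u) ↔ ~w)) = min(0.692, 0.506) = 0.506
~(~(v ∧ ((w ↔ u) ↔ ~u)) ∧ (v ↔ ((u ↔ u) ↔ ~w))) = 1 − 0.506 = 0.494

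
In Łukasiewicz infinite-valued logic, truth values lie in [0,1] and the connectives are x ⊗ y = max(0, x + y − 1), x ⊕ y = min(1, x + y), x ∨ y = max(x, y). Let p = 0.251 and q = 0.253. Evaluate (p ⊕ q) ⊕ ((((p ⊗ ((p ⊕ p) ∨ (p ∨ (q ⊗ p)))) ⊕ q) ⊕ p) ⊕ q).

1.000

p ⊕ q = min(1, 0.251 + 0.253) = min(1, 0.504) = 0.504
p ⊕ p = min(1, 0.251 + 0.251) = min(1, 0.502) = 0.502
q ⊗ p = max(0, 0.253 + 0.251 − 1) = max(0, -0.496) = 0.000
p ∨ (q ⊗ p) = max(0.251, 0.000) = 0.251
(p ⊕ p) ∨ (p ∨ (q ⊗ p)) = max(0.502, 0.251) = 0.502
p ⊗ ((p ⊕ p) ∨ (p ∨ (q ⊗ p))) = max(0, 0.251 + 0.502 − 1) = max(0, -0.247) = 0.000
(p ⊗ ((p ⊕ p) ∨ (p ∨ (q ⊗ p)))) ⊕ q = min(1, 0.000 + 0.253) = min(1, 0.253) = 0.253
((p ⊗ ((p ⊕ p) ∨ (p ∨ (q ⊗ p)))) ⊕ q) ⊕ p = min(1, 0.253 + 0.251) = min(1, 0.504) = 0.504
(((p ⊗ ((p ⊕ p) ∨ (p ∨ (q ⊗ p)))) ⊕ q) ⊕ p) ⊕ q = min(1, 0.504 + 0.253) = min(1, 0.757) = 0.757
(p ⊕ q) ⊕ ((((p ⊗ ((p ⊕ p) ∨ (p ∨ (q ⊗ p)))) ⊕ q) ⊕ p) ⊕ q) = min(1, 0.504 + 0.757) = min(1, 1.261) = 1.000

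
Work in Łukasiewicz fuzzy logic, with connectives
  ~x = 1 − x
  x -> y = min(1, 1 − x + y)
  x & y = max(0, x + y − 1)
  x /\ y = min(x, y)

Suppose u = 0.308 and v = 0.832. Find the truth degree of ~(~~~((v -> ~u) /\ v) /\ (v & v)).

0.832

~u = 1 − 0.308 = 0.692
v -> ~u = min(1, 1 − 0.832 + 0.692) = min(1, 0.860) = 0.860
(v -> ~u) /\ v = min(0.860, 0.832) = 0.832
~((v -> ~u) /\ v) = 1 − 0.832 = 0.168
~~((v -> ~u) /\ v) = 1 − 0.168 = 0.832
~~~((v -> ~u) /\ v) = 1 − 0.832 = 0.168
v & v = max(0, 0.832 + 0.832 − 1) = max(0, 0.664) = 0.664
~~~((v -> ~u) /\ v) /\ (v & v) = min(0.168, 0.664) = 0.168
~(~~~((v -> ~u) /\ v) /\ (v & v)) = 1 − 0.168 = 0.832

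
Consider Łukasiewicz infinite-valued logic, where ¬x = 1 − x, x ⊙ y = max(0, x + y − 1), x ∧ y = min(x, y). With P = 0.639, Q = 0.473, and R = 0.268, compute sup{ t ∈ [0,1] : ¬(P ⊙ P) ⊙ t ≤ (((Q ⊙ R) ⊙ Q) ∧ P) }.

0.278

P ⊙ P = max(0, 0.639 + 0.639 − 1) = max(0, 0.278) = 0.278
¬(P ⊙ P) = 1 − 0.278 = 0.722
So the left factor is ¬(P ⊙ P) = 0.722.
Q ⊙ R = max(0, 0.473 + 0.268 − 1) = max(0, -0.259) = 0.000
(Q ⊙ R) ⊙ Q = max(0, 0.000 + 0.473 − 1) = max(0, -0.527) = 0.000
((Q ⊙ R) ⊙ Q) ∧ P = min(0.000, 0.639) = 0.000
So the right-hand bound is ((Q ⊙ R) ⊙ Q) ∧ P = 0.000.
The residuum of the Łukasiewicz t-norm gives the supremum: min(1, 1 − 0.722 + 0.000).
1 − 0.722 + 0.000 = 0.278, so t = min(1, 0.278) = 0.278.
Check: 0.722 ⊙ 0.278 = max(0, 0.000) = 0.000 ≤ 0.000.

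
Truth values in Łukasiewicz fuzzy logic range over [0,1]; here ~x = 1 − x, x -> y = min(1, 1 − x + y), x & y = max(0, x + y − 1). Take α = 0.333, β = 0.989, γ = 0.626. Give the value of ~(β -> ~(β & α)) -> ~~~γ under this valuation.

β & α = max(0, 0.989 + 0.333 − 1) = max(0, 0.322) = 0.322
~(β & α) = 1 − 0.322 = 0.678
β -> ~(β & α) = min(1, 1 − 0.989 + 0.678) = min(1, 0.689) = 0.689
~(β -> ~(β & α)) = 1 − 0.689 = 0.311
~γ = 1 − 0.626 = 0.374
~~γ = 1 − 0.374 = 0.626
~~~γ = 1 − 0.626 = 0.374
~(β -> ~(β & α)) -> ~~~γ = min(1, 1 − 0.311 + 0.374) = min(1, 1.063) = 1.000

1.000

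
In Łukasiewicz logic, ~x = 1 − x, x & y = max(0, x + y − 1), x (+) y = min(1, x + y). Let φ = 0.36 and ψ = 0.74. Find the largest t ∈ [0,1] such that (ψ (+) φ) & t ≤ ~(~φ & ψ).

ψ (+) φ = min(1, 0.74 + 0.36) = min(1, 1.10) = 1.00
So the left factor is ψ (+) φ = 1.00.
~φ = 1 − 0.36 = 0.64
~φ & ψ = max(0, 0.64 + 0.74 − 1) = max(0, 0.38) = 0.38
~(~φ & ψ) = 1 − 0.38 = 0.62
So the right-hand bound is ~(~φ & ψ) = 0.62.
The residuum of the Łukasiewicz t-norm gives the supremum: min(1, 1 − 1.00 + 0.62).
1 − 1.00 + 0.62 = 0.62, so t = min(1, 0.62) = 0.62.
Check: 1.00 & 0.62 = max(0, 0.62) = 0.62 ≤ 0.62.

0.62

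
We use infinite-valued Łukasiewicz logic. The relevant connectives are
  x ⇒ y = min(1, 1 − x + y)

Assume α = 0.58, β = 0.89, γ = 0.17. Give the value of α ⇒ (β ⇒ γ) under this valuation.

β ⇒ γ = min(1, 1 − 0.89 + 0.17) = min(1, 0.28) = 0.28
α ⇒ (β ⇒ γ) = min(1, 1 − 0.58 + 0.28) = min(1, 0.70) = 0.70

0.70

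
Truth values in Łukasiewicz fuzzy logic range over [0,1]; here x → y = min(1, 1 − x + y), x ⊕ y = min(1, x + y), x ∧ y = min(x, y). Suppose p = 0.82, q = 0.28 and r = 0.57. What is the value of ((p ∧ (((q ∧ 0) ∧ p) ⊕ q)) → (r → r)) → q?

0.28

q ∧ 0 = min(0.28, 0.00) = 0.00
(q ∧ 0) ∧ p = min(0.00, 0.82) = 0.00
((q ∧ 0) ∧ p) ⊕ q = min(1, 0.00 + 0.28) = min(1, 0.28) = 0.28
p ∧ (((q ∧ 0) ∧ p) ⊕ q) = min(0.82, 0.28) = 0.28
r → r = min(1, 1 − 0.57 + 0.57) = min(1, 1.00) = 1.00
(p ∧ (((q ∧ 0) ∧ p) ⊕ q)) → (r → r) = min(1, 1 − 0.28 + 1.00) = min(1, 1.72) = 1.00
((p ∧ (((q ∧ 0) ∧ p) ⊕ q)) → (r → r)) → q = min(1, 1 − 1.00 + 0.28) = min(1, 0.28) = 0.28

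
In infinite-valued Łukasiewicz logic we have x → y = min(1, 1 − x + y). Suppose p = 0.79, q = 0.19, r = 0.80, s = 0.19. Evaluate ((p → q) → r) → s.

p → q = min(1, 1 − 0.79 + 0.19) = min(1, 0.40) = 0.40
(p → q) → r = min(1, 1 − 0.40 + 0.80) = min(1, 1.40) = 1.00
((p → q) → r) → s = min(1, 1 − 1.00 + 0.19) = min(1, 0.19) = 0.19

0.19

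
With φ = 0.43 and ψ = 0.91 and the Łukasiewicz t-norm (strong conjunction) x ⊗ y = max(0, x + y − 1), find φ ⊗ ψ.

0.34

φ ⊗ ψ = max(0, 0.43 + 0.91 − 1) = max(0, 0.34) = 0.34
For comparison, the Gödel (minimum) t-norm min(x, y) would give 0.43.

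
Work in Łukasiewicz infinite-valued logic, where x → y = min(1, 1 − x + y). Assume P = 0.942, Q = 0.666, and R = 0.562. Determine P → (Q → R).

0.954

Q → R = min(1, 1 − 0.666 + 0.562) = min(1, 0.896) = 0.896
P → (Q → R) = min(1, 1 − 0.942 + 0.896) = min(1, 0.954) = 0.954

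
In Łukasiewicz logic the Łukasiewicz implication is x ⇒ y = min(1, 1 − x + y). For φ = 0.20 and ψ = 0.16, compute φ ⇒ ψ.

φ ⇒ ψ = min(1, 1 − 0.20 + 0.16) = min(1, 0.96) = 0.96
For comparison, the Gödel implication (1 if x ≤ y else y) would give 0.16.

0.96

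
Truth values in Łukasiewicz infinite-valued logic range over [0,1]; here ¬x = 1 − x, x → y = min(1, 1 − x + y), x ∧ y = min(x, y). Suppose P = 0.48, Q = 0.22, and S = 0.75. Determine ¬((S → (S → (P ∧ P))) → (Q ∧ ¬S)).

0.76

P ∧ P = min(0.48, 0.48) = 0.48
S → (P ∧ P) = min(1, 1 − 0.75 + 0.48) = min(1, 0.73) = 0.73
S → (S → (P ∧ P)) = min(1, 1 − 0.75 + 0.73) = min(1, 0.98) = 0.98
¬S = 1 − 0.75 = 0.25
Q ∧ ¬S = min(0.22, 0.25) = 0.22
(S → (S → (P ∧ P))) → (Q ∧ ¬S) = min(1, 1 − 0.98 + 0.22) = min(1, 0.24) = 0.24
¬((S → (S → (P ∧ P))) → (Q ∧ ¬S)) = 1 − 0.24 = 0.76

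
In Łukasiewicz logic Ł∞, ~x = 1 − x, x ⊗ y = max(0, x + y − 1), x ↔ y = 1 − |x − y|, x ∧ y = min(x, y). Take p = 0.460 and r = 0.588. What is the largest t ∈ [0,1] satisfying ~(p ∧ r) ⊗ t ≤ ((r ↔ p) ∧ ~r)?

p ∧ r = min(0.460, 0.588) = 0.460
~(p ∧ r) = 1 − 0.460 = 0.540
So the left factor is ~(p ∧ r) = 0.540.
r ↔ p = 1 − |0.588 − 0.460| = 1 − 0.128 = 0.872
~r = 1 − 0.588 = 0.412
(r ↔ p) ∧ ~r = min(0.872, 0.412) = 0.412
So the right-hand bound is (r ↔ p) ∧ ~r = 0.412.
The residuum of the Łukasiewicz t-norm gives the supremum: min(1, 1 − 0.540 + 0.412).
1 − 0.540 + 0.412 = 0.872, so t = min(1, 0.872) = 0.872.
Check: 0.540 ⊗ 0.872 = max(0, 0.412) = 0.412 ≤ 0.412.

0.872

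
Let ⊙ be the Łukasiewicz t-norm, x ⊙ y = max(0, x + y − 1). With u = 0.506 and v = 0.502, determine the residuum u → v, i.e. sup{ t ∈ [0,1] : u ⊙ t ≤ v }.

The residuum of the Łukasiewicz t-norm gives the supremum: min(1, 1 − 0.506 + 0.502).
1 − 0.506 + 0.502 = 0.996, so t = min(1, 0.996) = 0.996.
Check: 0.506 ⊙ 0.996 = max(0, 0.502) = 0.502 ≤ 0.502.

0.996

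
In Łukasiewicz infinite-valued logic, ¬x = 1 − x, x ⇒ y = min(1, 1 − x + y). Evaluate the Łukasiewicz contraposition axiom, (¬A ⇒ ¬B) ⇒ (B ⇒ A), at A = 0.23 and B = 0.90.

1.00

¬A = 1 − 0.23 = 0.77
¬B = 1 − 0.90 = 0.10
¬A ⇒ ¬B = min(1, 1 − 0.77 + 0.10) = min(1, 0.33) = 0.33
B ⇒ A = min(1, 1 − 0.90 + 0.23) = min(1, 0.33) = 0.33
(¬A ⇒ ¬B) ⇒ (B ⇒ A) = min(1, 1 − 0.33 + 0.33) = min(1, 1.00) = 1.00
(As expected: an axiom of Ł∞, always 1.)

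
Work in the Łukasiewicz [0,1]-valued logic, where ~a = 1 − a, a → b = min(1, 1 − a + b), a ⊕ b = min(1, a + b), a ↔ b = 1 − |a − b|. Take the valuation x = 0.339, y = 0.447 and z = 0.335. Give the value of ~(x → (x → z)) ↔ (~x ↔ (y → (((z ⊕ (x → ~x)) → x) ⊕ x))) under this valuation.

x → z = min(1, 1 − 0.339 + 0.335) = min(1, 0.996) = 0.996
x → (x → z) = min(1, 1 − 0.339 + 0.996) = min(1, 1.657) = 1.000
~(x → (x → z)) = 1 − 1.000 = 0.000
~x = 1 − 0.339 = 0.661
x → ~x = min(1, 1 − 0.339 + 0.661) = min(1, 1.322) = 1.000
z ⊕ (x → ~x) = min(1, 0.335 + 1.000) = min(1, 1.335) = 1.000
(z ⊕ (x → ~x)) → x = min(1, 1 − 1.000 + 0.339) = min(1, 0.339) = 0.339
((z ⊕ (x → ~x)) → x) ⊕ x = min(1, 0.339 + 0.339) = min(1, 0.678) = 0.678
y → (((z ⊕ (x → ~x)) → x) ⊕ x) = min(1, 1 − 0.447 + 0.678) = min(1, 1.231) = 1.000
~x ↔ (y → (((z ⊕ (x → ~x)) → x) ⊕ x)) = 1 − |0.661 − 1.000| = 1 − 0.339 = 0.661
~(x → (x → z)) ↔ (~x ↔ (y → (((z ⊕ (x → ~x)) → x) ⊕ x))) = 1 − |0.000 − 0.661| = 1 − 0.661 = 0.339

0.339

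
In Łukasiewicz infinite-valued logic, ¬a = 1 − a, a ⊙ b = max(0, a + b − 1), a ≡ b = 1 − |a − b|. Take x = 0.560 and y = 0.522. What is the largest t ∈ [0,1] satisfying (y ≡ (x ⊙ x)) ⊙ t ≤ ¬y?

x ⊙ x = max(0, 0.560 + 0.560 − 1) = max(0, 0.120) = 0.120
y ≡ (x ⊙ x) = 1 − |0.522 − 0.120| = 1 − 0.402 = 0.598
So the left factor is y ≡ (x ⊙ x) = 0.598.
¬y = 1 − 0.522 = 0.478
So the right-hand bound is ¬y = 0.478.
The residuum of the Łukasiewicz t-norm gives the supremum: min(1, 1 − 0.598 + 0.478).
1 − 0.598 + 0.478 = 0.880, so t = min(1, 0.880) = 0.880.
Check: 0.598 ⊙ 0.880 = max(0, 0.478) = 0.478 ≤ 0.478.

0.880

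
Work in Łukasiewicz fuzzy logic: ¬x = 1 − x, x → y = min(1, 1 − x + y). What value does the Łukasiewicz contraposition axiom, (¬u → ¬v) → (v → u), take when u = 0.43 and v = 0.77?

¬u = 1 − 0.43 = 0.57
¬v = 1 − 0.77 = 0.23
¬u → ¬v = min(1, 1 − 0.57 + 0.23) = min(1, 0.66) = 0.66
v → u = min(1, 1 − 0.77 + 0.43) = min(1, 0.66) = 0.66
(¬u → ¬v) → (v → u) = min(1, 1 − 0.66 + 0.66) = min(1, 1.00) = 1.00
(As expected: an axiom of Ł∞, always 1.)

1.00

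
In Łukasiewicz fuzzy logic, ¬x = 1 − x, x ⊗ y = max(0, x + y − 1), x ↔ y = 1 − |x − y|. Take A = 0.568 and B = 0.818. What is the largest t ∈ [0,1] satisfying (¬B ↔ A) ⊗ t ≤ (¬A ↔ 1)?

0.818

¬B = 1 − 0.818 = 0.182
¬B ↔ A = 1 − |0.182 − 0.568| = 1 − 0.386 = 0.614
So the left factor is ¬B ↔ A = 0.614.
¬A = 1 − 0.568 = 0.432
¬A ↔ 1 = 1 − |0.432 − 1.000| = 1 − 0.568 = 0.432
So the right-hand bound is ¬A ↔ 1 = 0.432.
The residuum of the Łukasiewicz t-norm gives the supremum: min(1, 1 − 0.614 + 0.432).
1 − 0.614 + 0.432 = 0.818, so t = min(1, 0.818) = 0.818.
Check: 0.614 ⊗ 0.818 = max(0, 0.432) = 0.432 ≤ 0.432.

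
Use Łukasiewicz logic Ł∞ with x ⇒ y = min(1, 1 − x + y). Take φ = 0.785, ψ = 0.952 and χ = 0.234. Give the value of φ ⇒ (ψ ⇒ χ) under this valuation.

0.497

ψ ⇒ χ = min(1, 1 − 0.952 + 0.234) = min(1, 0.282) = 0.282
φ ⇒ (ψ ⇒ χ) = min(1, 1 − 0.785 + 0.282) = min(1, 0.497) = 0.497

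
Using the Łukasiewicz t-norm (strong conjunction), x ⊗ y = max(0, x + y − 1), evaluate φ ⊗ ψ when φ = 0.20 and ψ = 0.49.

φ ⊗ ψ = max(0, 0.20 + 0.49 − 1) = max(0, -0.31) = 0.00
For comparison, the Gödel (minimum) t-norm min(x, y) would give 0.20.

0.00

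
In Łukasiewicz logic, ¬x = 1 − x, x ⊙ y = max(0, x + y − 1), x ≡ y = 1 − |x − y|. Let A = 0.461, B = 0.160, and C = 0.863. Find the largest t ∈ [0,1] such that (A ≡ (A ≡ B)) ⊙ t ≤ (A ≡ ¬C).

A ≡ B = 1 − |0.461 − 0.160| = 1 − 0.301 = 0.699
A ≡ (A ≡ B) = 1 − |0.461 − 0.699| = 1 − 0.238 = 0.762
So the left factor is A ≡ (A ≡ B) = 0.762.
¬C = 1 − 0.863 = 0.137
A ≡ ¬C = 1 − |0.461 − 0.137| = 1 − 0.324 = 0.676
So the right-hand bound is A ≡ ¬C = 0.676.
The residuum of the Łukasiewicz t-norm gives the supremum: min(1, 1 − 0.762 + 0.676).
1 − 0.762 + 0.676 = 0.914, so t = min(1, 0.914) = 0.914.
Check: 0.762 ⊙ 0.914 = max(0, 0.676) = 0.676 ≤ 0.676.

0.914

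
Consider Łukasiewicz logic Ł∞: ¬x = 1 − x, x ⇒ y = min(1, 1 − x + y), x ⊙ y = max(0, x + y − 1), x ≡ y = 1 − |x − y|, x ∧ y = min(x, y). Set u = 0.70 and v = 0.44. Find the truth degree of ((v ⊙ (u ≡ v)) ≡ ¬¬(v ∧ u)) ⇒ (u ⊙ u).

u ≡ v = 1 − |0.70 − 0.44| = 1 − 0.26 = 0.74
v ⊙ (u ≡ v) = max(0, 0.44 + 0.74 − 1) = max(0, 0.18) = 0.18
v ∧ u = min(0.44, 0.70) = 0.44
¬(v ∧ u) = 1 − 0.44 = 0.56
¬¬(v ∧ u) = 1 − 0.56 = 0.44
(v ⊙ (u ≡ v)) ≡ ¬¬(v ∧ u) = 1 − |0.18 − 0.44| = 1 − 0.26 = 0.74
u ⊙ u = max(0, 0.70 + 0.70 − 1) = max(0, 0.40) = 0.40
((v ⊙ (u ≡ v)) ≡ ¬¬(v ∧ u)) ⇒ (u ⊙ u) = min(1, 1 − 0.74 + 0.40) = min(1, 0.66) = 0.66

0.66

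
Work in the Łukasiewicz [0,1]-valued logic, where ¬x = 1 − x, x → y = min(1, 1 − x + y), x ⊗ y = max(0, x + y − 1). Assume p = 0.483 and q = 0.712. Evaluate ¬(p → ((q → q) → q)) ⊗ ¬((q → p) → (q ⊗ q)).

0.000

q → q = min(1, 1 − 0.712 + 0.712) = min(1, 1.000) = 1.000
(q → q) → q = min(1, 1 − 1.000 + 0.712) = min(1, 0.712) = 0.712
p → ((q → q) → q) = min(1, 1 − 0.483 + 0.712) = min(1, 1.229) = 1.000
¬(p → ((q → q) → q)) = 1 − 1.000 = 0.000
q → p = min(1, 1 − 0.712 + 0.483) = min(1, 0.771) = 0.771
q ⊗ q = max(0, 0.712 + 0.712 − 1) = max(0, 0.424) = 0.424
(q → p) → (q ⊗ q) = min(1, 1 − 0.771 + 0.424) = min(1, 0.653) = 0.653
¬((q → p) → (q ⊗ q)) = 1 − 0.653 = 0.347
¬(p → ((q → q) → q)) ⊗ ¬((q → p) → (q ⊗ q)) = max(0, 0.000 + 0.347 − 1) = max(0, -0.653) = 0.000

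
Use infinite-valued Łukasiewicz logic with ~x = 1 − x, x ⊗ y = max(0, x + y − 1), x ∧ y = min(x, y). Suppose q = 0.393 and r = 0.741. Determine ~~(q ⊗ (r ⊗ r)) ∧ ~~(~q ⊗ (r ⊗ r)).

r ⊗ r = max(0, 0.741 + 0.741 − 1) = max(0, 0.482) = 0.482
q ⊗ (r ⊗ r) = max(0, 0.393 + 0.482 − 1) = max(0, -0.125) = 0.000
~(q ⊗ (r ⊗ r)) = 1 − 0.000 = 1.000
~~(q ⊗ (r ⊗ r)) = 1 − 1.000 = 0.000
~q = 1 − 0.393 = 0.607
~q ⊗ (r ⊗ r) = max(0, 0.607 + 0.482 − 1) = max(0, 0.089) = 0.089
~(~q ⊗ (r ⊗ r)) = 1 − 0.089 = 0.911
~~(~q ⊗ (r ⊗ r)) = 1 − 0.911 = 0.089
~~(q ⊗ (r ⊗ r)) ∧ ~~(~q ⊗ (r ⊗ r)) = min(0.000, 0.089) = 0.000

0.000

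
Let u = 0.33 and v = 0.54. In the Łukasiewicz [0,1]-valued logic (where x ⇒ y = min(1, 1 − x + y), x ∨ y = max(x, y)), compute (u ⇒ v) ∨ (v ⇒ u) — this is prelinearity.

u ⇒ v = min(1, 1 − 0.33 + 0.54) = min(1, 1.21) = 1.00
v ⇒ u = min(1, 1 − 0.54 + 0.33) = min(1, 0.79) = 0.79
(u ⇒ v) ∨ (v ⇒ u) = max(1.00, 0.79) = 1.00
(As expected: a Ł∞-tautology — holds in every MV-chain.)

1.00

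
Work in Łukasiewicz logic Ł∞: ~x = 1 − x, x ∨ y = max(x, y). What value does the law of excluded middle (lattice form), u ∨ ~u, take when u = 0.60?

0.60

~u = 1 − 0.60 = 0.40
u ∨ ~u = max(0.60, 0.40) = 0.60
(The value 0.60 < 1 shows this instance is not satisfied; not a Ł∞-tautology — its value is max(a, 1−a).)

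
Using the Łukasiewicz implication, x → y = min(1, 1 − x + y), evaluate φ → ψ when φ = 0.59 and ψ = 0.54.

0.95

φ → ψ = min(1, 1 − 0.59 + 0.54) = min(1, 0.95) = 0.95
For comparison, the Gödel implication (1 if x ≤ y else y) would give 0.54.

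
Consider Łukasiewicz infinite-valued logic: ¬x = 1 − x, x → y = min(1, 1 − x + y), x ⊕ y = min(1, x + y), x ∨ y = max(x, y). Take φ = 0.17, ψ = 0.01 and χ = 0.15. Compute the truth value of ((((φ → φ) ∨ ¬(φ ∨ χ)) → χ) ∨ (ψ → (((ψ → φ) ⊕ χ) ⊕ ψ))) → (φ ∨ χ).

0.17

φ → φ = min(1, 1 − 0.17 + 0.17) = min(1, 1.00) = 1.00
φ ∨ χ = max(0.17, 0.15) = 0.17
¬(φ ∨ χ) = 1 − 0.17 = 0.83
(φ → φ) ∨ ¬(φ ∨ χ) = max(1.00, 0.83) = 1.00
((φ → φ) ∨ ¬(φ ∨ χ)) → χ = min(1, 1 − 1.00 + 0.15) = min(1, 0.15) = 0.15
ψ → φ = min(1, 1 − 0.01 + 0.17) = min(1, 1.16) = 1.00
(ψ → φ) ⊕ χ = min(1, 1.00 + 0.15) = min(1, 1.15) = 1.00
((ψ → φ) ⊕ χ) ⊕ ψ = min(1, 1.00 + 0.01) = min(1, 1.01) = 1.00
ψ → (((ψ → φ) ⊕ χ) ⊕ ψ) = min(1, 1 − 0.01 + 1.00) = min(1, 1.99) = 1.00
(((φ → φ) ∨ ¬(φ ∨ χ)) → χ) ∨ (ψ → (((ψ → φ) ⊕ χ) ⊕ ψ)) = max(0.15, 1.00) = 1.00
((((φ → φ) ∨ ¬(φ ∨ χ)) → χ) ∨ (ψ → (((ψ → φ) ⊕ χ) ⊕ ψ))) → (φ ∨ χ) = min(1, 1 − 1.00 + 0.17) = min(1, 0.17) = 0.17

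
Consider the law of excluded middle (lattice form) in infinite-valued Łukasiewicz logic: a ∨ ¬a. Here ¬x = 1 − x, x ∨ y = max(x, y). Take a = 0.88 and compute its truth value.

¬a = 1 − 0.88 = 0.12
a ∨ ¬a = max(0.88, 0.12) = 0.88
(The value 0.88 < 1 shows this instance is not satisfied; not a Ł∞-tautology — its value is max(a, 1−a).)

0.88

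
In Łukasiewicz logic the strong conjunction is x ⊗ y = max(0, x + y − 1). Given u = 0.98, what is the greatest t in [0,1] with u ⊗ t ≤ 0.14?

0.16

The residuum of the Łukasiewicz t-norm gives the supremum: min(1, 1 − 0.98 + 0.14).
1 − 0.98 + 0.14 = 0.16, so t = min(1, 0.16) = 0.16.
Check: 0.98 ⊗ 0.16 = max(0, 0.14) = 0.14 ≤ 0.14.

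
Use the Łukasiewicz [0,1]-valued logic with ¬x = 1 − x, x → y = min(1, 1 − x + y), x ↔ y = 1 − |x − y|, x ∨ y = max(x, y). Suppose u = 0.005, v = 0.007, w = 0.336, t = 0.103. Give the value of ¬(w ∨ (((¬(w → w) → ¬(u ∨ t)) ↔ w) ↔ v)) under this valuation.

0.329

w → w = min(1, 1 − 0.336 + 0.336) = min(1, 1.000) = 1.000
¬(w → w) = 1 − 1.000 = 0.000
u ∨ t = max(0.005, 0.103) = 0.103
¬(u ∨ t) = 1 − 0.103 = 0.897
¬(w → w) → ¬(u ∨ t) = min(1, 1 − 0.000 + 0.897) = min(1, 1.897) = 1.000
(¬(w → w) → ¬(u ∨ t)) ↔ w = 1 − |1.000 − 0.336| = 1 − 0.664 = 0.336
((¬(w → w) → ¬(u ∨ t)) ↔ w) ↔ v = 1 − |0.336 − 0.007| = 1 − 0.329 = 0.671
w ∨ (((¬(w → w) → ¬(u ∨ t)) ↔ w) ↔ v) = max(0.336, 0.671) = 0.671
¬(w ∨ (((¬(w → w) → ¬(u ∨ t)) ↔ w) ↔ v)) = 1 − 0.671 = 0.329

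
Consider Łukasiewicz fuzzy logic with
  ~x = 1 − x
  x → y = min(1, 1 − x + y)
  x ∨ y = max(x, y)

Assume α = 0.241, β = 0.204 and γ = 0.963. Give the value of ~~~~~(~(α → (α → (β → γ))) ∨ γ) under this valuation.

β → γ = min(1, 1 − 0.204 + 0.963) = min(1, 1.759) = 1.000
α → (β → γ) = min(1, 1 − 0.241 + 1.000) = min(1, 1.759) = 1.000
α → (α → (β → γ)) = min(1, 1 − 0.241 + 1.000) = min(1, 1.759) = 1.000
~(α → (α → (β → γ))) = 1 − 1.000 = 0.000
~(α → (α → (β → γ))) ∨ γ = max(0.000, 0.963) = 0.963
~(~(α → (α → (β → γ))) ∨ γ) = 1 − 0.963 = 0.037
~~(~(α → (α → (β → γ))) ∨ γ) = 1 − 0.037 = 0.963
~~~(~(α → (α → (β → γ))) ∨ γ) = 1 − 0.963 = 0.037
~~~~(~(α → (α → (β → γ))) ∨ γ) = 1 − 0.037 = 0.963
~~~~~(~(α → (α → (β → γ))) ∨ γ) = 1 − 0.963 = 0.037

0.037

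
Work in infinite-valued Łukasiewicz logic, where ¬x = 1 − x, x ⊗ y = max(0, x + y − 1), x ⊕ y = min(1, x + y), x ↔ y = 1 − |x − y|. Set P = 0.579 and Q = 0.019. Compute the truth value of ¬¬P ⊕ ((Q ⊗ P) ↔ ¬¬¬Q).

¬P = 1 − 0.579 = 0.421
¬¬P = 1 − 0.421 = 0.579
Q ⊗ P = max(0, 0.019 + 0.579 − 1) = max(0, -0.402) = 0.000
¬Q = 1 − 0.019 = 0.981
¬¬Q = 1 − 0.981 = 0.019
¬¬¬Q = 1 − 0.019 = 0.981
(Q ⊗ P) ↔ ¬¬¬Q = 1 − |0.000 − 0.981| = 1 − 0.981 = 0.019
¬¬P ⊕ ((Q ⊗ P) ↔ ¬¬¬Q) = min(1, 0.579 + 0.019) = min(1, 0.598) = 0.598

0.598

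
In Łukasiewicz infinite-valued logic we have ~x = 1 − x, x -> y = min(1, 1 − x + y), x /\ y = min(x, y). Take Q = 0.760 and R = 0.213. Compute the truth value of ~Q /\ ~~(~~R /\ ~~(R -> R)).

~Q = 1 − 0.760 = 0.240
~R = 1 − 0.213 = 0.787
~~R = 1 − 0.787 = 0.213
R -> R = min(1, 1 − 0.213 + 0.213) = min(1, 1.000) = 1.000
~(R -> R) = 1 − 1.000 = 0.000
~~(R -> R) = 1 − 0.000 = 1.000
~~R /\ ~~(R -> R) = min(0.213, 1.000) = 0.213
~(~~R /\ ~~(R -> R)) = 1 − 0.213 = 0.787
~~(~~R /\ ~~(R -> R)) = 1 − 0.787 = 0.213
~Q /\ ~~(~~R /\ ~~(R -> R)) = min(0.240, 0.213) = 0.213

0.213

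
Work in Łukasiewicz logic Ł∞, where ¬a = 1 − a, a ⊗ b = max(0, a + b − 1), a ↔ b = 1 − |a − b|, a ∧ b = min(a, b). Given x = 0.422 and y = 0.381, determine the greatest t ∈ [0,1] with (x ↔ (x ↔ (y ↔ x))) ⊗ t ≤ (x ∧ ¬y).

0.463

y ↔ x = 1 − |0.381 − 0.422| = 1 − 0.041 = 0.959
x ↔ (y ↔ x) = 1 − |0.422 − 0.959| = 1 − 0.537 = 0.463
x ↔ (x ↔ (y ↔ x)) = 1 − |0.422 − 0.463| = 1 − 0.041 = 0.959
So the left factor is x ↔ (x ↔ (y ↔ x)) = 0.959.
¬y = 1 − 0.381 = 0.619
x ∧ ¬y = min(0.422, 0.619) = 0.422
So the right-hand bound is x ∧ ¬y = 0.422.
The residuum of the Łukasiewicz t-norm gives the supremum: min(1, 1 − 0.959 + 0.422).
1 − 0.959 + 0.422 = 0.463, so t = min(1, 0.463) = 0.463.
Check: 0.959 ⊗ 0.463 = max(0, 0.422) = 0.422 ≤ 0.422.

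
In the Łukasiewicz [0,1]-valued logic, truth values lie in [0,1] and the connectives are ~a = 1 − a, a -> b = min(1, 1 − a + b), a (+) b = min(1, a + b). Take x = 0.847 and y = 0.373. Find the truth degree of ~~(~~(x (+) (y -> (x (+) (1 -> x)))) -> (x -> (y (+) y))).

1 -> x = min(1, 1 − 1.000 + 0.847) = min(1, 0.847) = 0.847
x (+) (1 -> x) = min(1, 0.847 + 0.847) = min(1, 1.694) = 1.000
y -> (x (+) (1 -> x)) = min(1, 1 − 0.373 + 1.000) = min(1, 1.627) = 1.000
x (+) (y -> (x (+) (1 -> x))) = min(1, 0.847 + 1.000) = min(1, 1.847) = 1.000
~(x (+) (y -> (x (+) (1 -> x)))) = 1 − 1.000 = 0.000
~~(x (+) (y -> (x (+) (1 -> x)))) = 1 − 0.000 = 1.000
y (+) y = min(1, 0.373 + 0.373) = min(1, 0.746) = 0.746
x -> (y (+) y) = min(1, 1 − 0.847 + 0.746) = min(1, 0.899) = 0.899
~~(x (+) (y -> (x (+) (1 -> x)))) -> (x -> (y (+) y)) = min(1, 1 − 1.000 + 0.899) = min(1, 0.899) = 0.899
~(~~(x (+) (y -> (x (+) (1 -> x)))) -> (x -> (y (+) y))) = 1 − 0.899 = 0.101
~~(~~(x (+) (y -> (x (+) (1 -> x)))) -> (x -> (y (+) y))) = 1 − 0.101 = 0.899

0.899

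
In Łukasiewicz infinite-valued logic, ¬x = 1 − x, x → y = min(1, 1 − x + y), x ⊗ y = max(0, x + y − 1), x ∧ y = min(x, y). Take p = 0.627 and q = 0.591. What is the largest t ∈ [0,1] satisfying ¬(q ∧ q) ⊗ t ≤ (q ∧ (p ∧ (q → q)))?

1.000

q ∧ q = min(0.591, 0.591) = 0.591
¬(q ∧ q) = 1 − 0.591 = 0.409
So the left factor is ¬(q ∧ q) = 0.409.
q → q = min(1, 1 − 0.591 + 0.591) = min(1, 1.000) = 1.000
p ∧ (q → q) = min(0.627, 1.000) = 0.627
q ∧ (p ∧ (q → q)) = min(0.591, 0.627) = 0.591
So the right-hand bound is q ∧ (p ∧ (q → q)) = 0.591.
The residuum of the Łukasiewicz t-norm gives the supremum: min(1, 1 − 0.409 + 0.591).
1 − 0.409 + 0.591 = 1.182, so t = min(1, 1.182) = 1.000.
Check: 0.409 ⊗ 1.000 = max(0, 0.409) = 0.409 ≤ 0.591.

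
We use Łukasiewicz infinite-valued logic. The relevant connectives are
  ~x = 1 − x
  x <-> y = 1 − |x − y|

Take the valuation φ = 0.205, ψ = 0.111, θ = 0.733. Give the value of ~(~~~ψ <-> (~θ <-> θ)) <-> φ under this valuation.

~ψ = 1 − 0.111 = 0.889
~~ψ = 1 − 0.889 = 0.111
~~~ψ = 1 − 0.111 = 0.889
~θ = 1 − 0.733 = 0.267
~θ <-> θ = 1 − |0.267 − 0.733| = 1 − 0.466 = 0.534
~~~ψ <-> (~θ <-> θ) = 1 − |0.889 − 0.534| = 1 − 0.355 = 0.645
~(~~~ψ <-> (~θ <-> θ)) = 1 − 0.645 = 0.355
~(~~~ψ <-> (~θ <-> θ)) <-> φ = 1 − |0.355 − 0.205| = 1 − 0.150 = 0.850

0.850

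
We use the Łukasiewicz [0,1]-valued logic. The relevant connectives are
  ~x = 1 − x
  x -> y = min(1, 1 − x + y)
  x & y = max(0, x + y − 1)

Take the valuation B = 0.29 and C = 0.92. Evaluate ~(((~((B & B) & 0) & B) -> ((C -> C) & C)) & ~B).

0.29

B & B = max(0, 0.29 + 0.29 − 1) = max(0, -0.42) = 0.00
(B & B) & 0 = max(0, 0.00 + 0.00 − 1) = max(0, -1.00) = 0.00
~((B & B) & 0) = 1 − 0.00 = 1.00
~((B & B) & 0) & B = max(0, 1.00 + 0.29 − 1) = max(0, 0.29) = 0.29
C -> C = min(1, 1 − 0.92 + 0.92) = min(1, 1.00) = 1.00
(C -> C) & C = max(0, 1.00 + 0.92 − 1) = max(0, 0.92) = 0.92
(~((B & B) & 0) & B) -> ((C -> C) & C) = min(1, 1 − 0.29 + 0.92) = min(1, 1.63) = 1.00
~B = 1 − 0.29 = 0.71
((~((B & B) & 0) & B) -> ((C -> C) & C)) & ~B = max(0, 1.00 + 0.71 − 1) = max(0, 0.71) = 0.71
~(((~((B & B) & 0) & B) -> ((C -> C) & C)) & ~B) = 1 − 0.71 = 0.29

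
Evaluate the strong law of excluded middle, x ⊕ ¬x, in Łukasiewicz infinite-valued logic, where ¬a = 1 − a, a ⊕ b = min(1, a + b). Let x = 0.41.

¬x = 1 − 0.41 = 0.59
x ⊕ ¬x = min(1, 0.41 + 0.59) = min(1, 1.00) = 1.00
(As expected: always 1 in Ł∞ since a ⊕ (1−a) = 1.)

1.00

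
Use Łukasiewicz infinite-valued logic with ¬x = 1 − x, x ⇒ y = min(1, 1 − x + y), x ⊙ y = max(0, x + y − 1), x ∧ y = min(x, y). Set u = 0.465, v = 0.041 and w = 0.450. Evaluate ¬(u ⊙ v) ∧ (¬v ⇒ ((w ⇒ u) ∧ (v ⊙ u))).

u ⊙ v = max(0, 0.465 + 0.041 − 1) = max(0, -0.494) = 0.000
¬(u ⊙ v) = 1 − 0.000 = 1.000
¬v = 1 − 0.041 = 0.959
w ⇒ u = min(1, 1 − 0.450 + 0.465) = min(1, 1.015) = 1.000
v ⊙ u = max(0, 0.041 + 0.465 − 1) = max(0, -0.494) = 0.000
(w ⇒ u) ∧ (v ⊙ u) = min(1.000, 0.000) = 0.000
¬v ⇒ ((w ⇒ u) ∧ (v ⊙ u)) = min(1, 1 − 0.959 + 0.000) = min(1, 0.041) = 0.041
¬(u ⊙ v) ∧ (¬v ⇒ ((w ⇒ u) ∧ (v ⊙ u))) = min(1.000, 0.041) = 0.041

0.041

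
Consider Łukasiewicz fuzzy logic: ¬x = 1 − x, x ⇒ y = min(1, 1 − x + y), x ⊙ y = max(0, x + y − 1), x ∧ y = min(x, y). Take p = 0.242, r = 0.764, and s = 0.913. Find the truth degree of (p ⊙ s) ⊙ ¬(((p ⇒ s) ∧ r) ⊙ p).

p ⊙ s = max(0, 0.242 + 0.913 − 1) = max(0, 0.155) = 0.155
p ⇒ s = min(1, 1 − 0.242 + 0.913) = min(1, 1.671) = 1.000
(p ⇒ s) ∧ r = min(1.000, 0.764) = 0.764
((p ⇒ s) ∧ r) ⊙ p = max(0, 0.764 + 0.242 − 1) = max(0, 0.006) = 0.006
¬(((p ⇒ s) ∧ r) ⊙ p) = 1 − 0.006 = 0.994
(p ⊙ s) ⊙ ¬(((p ⇒ s) ∧ r) ⊙ p) = max(0, 0.155 + 0.994 − 1) = max(0, 0.149) = 0.149

0.149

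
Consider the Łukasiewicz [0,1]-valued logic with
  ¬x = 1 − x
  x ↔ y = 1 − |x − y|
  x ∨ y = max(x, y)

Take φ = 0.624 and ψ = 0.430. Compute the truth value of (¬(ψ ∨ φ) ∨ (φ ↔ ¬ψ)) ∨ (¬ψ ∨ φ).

ψ ∨ φ = max(0.430, 0.624) = 0.624
¬(ψ ∨ φ) = 1 − 0.624 = 0.376
¬ψ = 1 − 0.430 = 0.570
φ ↔ ¬ψ = 1 − |0.624 − 0.570| = 1 − 0.054 = 0.946
¬(ψ ∨ φ) ∨ (φ ↔ ¬ψ) = max(0.376, 0.946) = 0.946
¬ψ ∨ φ = max(0.570, 0.624) = 0.624
(¬(ψ ∨ φ) ∨ (φ ↔ ¬ψ)) ∨ (¬ψ ∨ φ) = max(0.946, 0.624) = 0.946

0.946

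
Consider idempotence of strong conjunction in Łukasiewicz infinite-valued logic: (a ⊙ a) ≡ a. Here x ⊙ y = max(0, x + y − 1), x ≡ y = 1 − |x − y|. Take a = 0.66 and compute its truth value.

0.66

a ⊙ a = max(0, 0.66 + 0.66 − 1) = max(0, 0.32) = 0.32
(a ⊙ a) ≡ a = 1 − |0.32 − 0.66| = 1 − 0.34 = 0.66
(The value 0.66 < 1 shows this instance is not satisfied; fails in Ł∞ since a ⊗ a = max(0, 2a−1) ≠ a in general.)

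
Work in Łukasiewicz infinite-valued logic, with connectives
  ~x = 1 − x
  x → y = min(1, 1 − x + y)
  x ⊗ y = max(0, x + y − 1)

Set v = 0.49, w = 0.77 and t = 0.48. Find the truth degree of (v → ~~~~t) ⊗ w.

~t = 1 − 0.48 = 0.52
~~t = 1 − 0.52 = 0.48
~~~t = 1 − 0.48 = 0.52
~~~~t = 1 − 0.52 = 0.48
v → ~~~~t = min(1, 1 − 0.49 + 0.48) = min(1, 0.99) = 0.99
(v → ~~~~t) ⊗ w = max(0, 0.99 + 0.77 − 1) = max(0, 0.76) = 0.76

0.76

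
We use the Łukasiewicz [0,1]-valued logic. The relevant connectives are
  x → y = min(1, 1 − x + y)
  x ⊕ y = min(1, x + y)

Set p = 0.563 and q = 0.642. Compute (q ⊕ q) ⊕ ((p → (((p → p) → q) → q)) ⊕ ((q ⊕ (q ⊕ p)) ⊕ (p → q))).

1.000

q ⊕ q = min(1, 0.642 + 0.642) = min(1, 1.284) = 1.000
p → p = min(1, 1 − 0.563 + 0.563) = min(1, 1.000) = 1.000
(p → p) → q = min(1, 1 − 1.000 + 0.642) = min(1, 0.642) = 0.642
((p → p) → q) → q = min(1, 1 − 0.642 + 0.642) = min(1, 1.000) = 1.000
p → (((p → p) → q) → q) = min(1, 1 − 0.563 + 1.000) = min(1, 1.437) = 1.000
q ⊕ p = min(1, 0.642 + 0.563) = min(1, 1.205) = 1.000
q ⊕ (q ⊕ p) = min(1, 0.642 + 1.000) = min(1, 1.642) = 1.000
p → q = min(1, 1 − 0.563 + 0.642) = min(1, 1.079) = 1.000
(q ⊕ (q ⊕ p)) ⊕ (p → q) = min(1, 1.000 + 1.000) = min(1, 2.000) = 1.000
(p → (((p → p) → q) → q)) ⊕ ((q ⊕ (q ⊕ p)) ⊕ (p → q)) = min(1, 1.000 + 1.000) = min(1, 2.000) = 1.000
(q ⊕ q) ⊕ ((p → (((p → p) → q) → q)) ⊕ ((q ⊕ (q ⊕ p)) ⊕ (p → q))) = min(1, 1.000 + 1.000) = min(1, 2.000) = 1.000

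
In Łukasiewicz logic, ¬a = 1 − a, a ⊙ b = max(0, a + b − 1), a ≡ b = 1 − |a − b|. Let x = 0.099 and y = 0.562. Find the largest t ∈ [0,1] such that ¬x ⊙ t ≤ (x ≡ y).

0.636

¬x = 1 − 0.099 = 0.901
So the left factor is ¬x = 0.901.
x ≡ y = 1 − |0.099 − 0.562| = 1 − 0.463 = 0.537
So the right-hand bound is x ≡ y = 0.537.
The residuum of the Łukasiewicz t-norm gives the supremum: min(1, 1 − 0.901 + 0.537).
1 − 0.901 + 0.537 = 0.636, so t = min(1, 0.636) = 0.636.
Check: 0.901 ⊙ 0.636 = max(0, 0.537) = 0.537 ≤ 0.537.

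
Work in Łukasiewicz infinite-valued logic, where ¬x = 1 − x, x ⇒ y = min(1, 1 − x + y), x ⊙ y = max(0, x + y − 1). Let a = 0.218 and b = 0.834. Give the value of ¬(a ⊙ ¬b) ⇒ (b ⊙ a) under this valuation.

¬b = 1 − 0.834 = 0.166
a ⊙ ¬b = max(0, 0.218 + 0.166 − 1) = max(0, -0.616) = 0.000
¬(a ⊙ ¬b) = 1 − 0.000 = 1.000
b ⊙ a = max(0, 0.834 + 0.218 − 1) = max(0, 0.052) = 0.052
¬(a ⊙ ¬b) ⇒ (b ⊙ a) = min(1, 1 − 1.000 + 0.052) = min(1, 0.052) = 0.052

0.052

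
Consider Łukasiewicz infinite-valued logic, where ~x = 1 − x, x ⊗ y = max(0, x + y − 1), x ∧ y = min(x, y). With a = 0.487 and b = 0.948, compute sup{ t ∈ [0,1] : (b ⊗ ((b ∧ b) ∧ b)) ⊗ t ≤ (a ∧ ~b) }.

0.156

b ∧ b = min(0.948, 0.948) = 0.948
(b ∧ b) ∧ b = min(0.948, 0.948) = 0.948
b ⊗ ((b ∧ b) ∧ b) = max(0, 0.948 + 0.948 − 1) = max(0, 0.896) = 0.896
So the left factor is b ⊗ ((b ∧ b) ∧ b) = 0.896.
~b = 1 − 0.948 = 0.052
a ∧ ~b = min(0.487, 0.052) = 0.052
So the right-hand bound is a ∧ ~b = 0.052.
The residuum of the Łukasiewicz t-norm gives the supremum: min(1, 1 − 0.896 + 0.052).
1 − 0.896 + 0.052 = 0.156, so t = min(1, 0.156) = 0.156.
Check: 0.896 ⊗ 0.156 = max(0, 0.052) = 0.052 ≤ 0.052.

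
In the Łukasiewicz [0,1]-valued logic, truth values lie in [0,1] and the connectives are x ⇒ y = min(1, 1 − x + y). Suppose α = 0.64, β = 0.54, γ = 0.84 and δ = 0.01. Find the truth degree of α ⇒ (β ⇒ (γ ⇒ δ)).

0.99

γ ⇒ δ = min(1, 1 − 0.84 + 0.01) = min(1, 0.17) = 0.17
β ⇒ (γ ⇒ δ) = min(1, 1 − 0.54 + 0.17) = min(1, 0.63) = 0.63
α ⇒ (β ⇒ (γ ⇒ δ)) = min(1, 1 − 0.64 + 0.63) = min(1, 0.99) = 0.99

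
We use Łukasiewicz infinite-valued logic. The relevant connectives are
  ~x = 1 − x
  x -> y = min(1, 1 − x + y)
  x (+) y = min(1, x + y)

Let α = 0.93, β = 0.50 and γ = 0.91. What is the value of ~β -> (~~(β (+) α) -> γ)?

~β = 1 − 0.50 = 0.50
β (+) α = min(1, 0.50 + 0.93) = min(1, 1.43) = 1.00
~(β (+) α) = 1 − 1.00 = 0.00
~~(β (+) α) = 1 − 0.00 = 1.00
~~(β (+) α) -> γ = min(1, 1 − 1.00 + 0.91) = min(1, 0.91) = 0.91
~β -> (~~(β (+) α) -> γ) = min(1, 1 − 0.50 + 0.91) = min(1, 1.41) = 1.00

1.00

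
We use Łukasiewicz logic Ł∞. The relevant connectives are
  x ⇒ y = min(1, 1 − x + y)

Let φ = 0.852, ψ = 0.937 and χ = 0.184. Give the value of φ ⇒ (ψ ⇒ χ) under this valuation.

0.395

ψ ⇒ χ = min(1, 1 − 0.937 + 0.184) = min(1, 0.247) = 0.247
φ ⇒ (ψ ⇒ χ) = min(1, 1 − 0.852 + 0.247) = min(1, 0.395) = 0.395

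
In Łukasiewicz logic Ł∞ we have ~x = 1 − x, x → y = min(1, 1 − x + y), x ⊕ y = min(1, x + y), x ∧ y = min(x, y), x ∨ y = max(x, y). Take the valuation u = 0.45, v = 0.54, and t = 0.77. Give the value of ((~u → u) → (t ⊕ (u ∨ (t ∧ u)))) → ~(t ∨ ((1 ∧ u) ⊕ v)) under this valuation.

0.01

~u = 1 − 0.45 = 0.55
~u → u = min(1, 1 − 0.55 + 0.45) = min(1, 0.90) = 0.90
t ∧ u = min(0.77, 0.45) = 0.45
u ∨ (t ∧ u) = max(0.45, 0.45) = 0.45
t ⊕ (u ∨ (t ∧ u)) = min(1, 0.77 + 0.45) = min(1, 1.22) = 1.00
(~u → u) → (t ⊕ (u ∨ (t ∧ u))) = min(1, 1 − 0.90 + 1.00) = min(1, 1.10) = 1.00
1 ∧ u = min(1.00, 0.45) = 0.45
(1 ∧ u) ⊕ v = min(1, 0.45 + 0.54) = min(1, 0.99) = 0.99
t ∨ ((1 ∧ u) ⊕ v) = max(0.77, 0.99) = 0.99
~(t ∨ ((1 ∧ u) ⊕ v)) = 1 − 0.99 = 0.01
((~u → u) → (t ⊕ (u ∨ (t ∧ u)))) → ~(t ∨ ((1 ∧ u) ⊕ v)) = min(1, 1 − 1.00 + 0.01) = min(1, 0.01) = 0.01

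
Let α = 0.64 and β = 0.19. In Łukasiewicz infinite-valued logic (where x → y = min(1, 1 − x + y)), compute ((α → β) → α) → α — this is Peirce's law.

0.64

α → β = min(1, 1 − 0.64 + 0.19) = min(1, 0.55) = 0.55
(α → β) → α = min(1, 1 − 0.55 + 0.64) = min(1, 1.09) = 1.00
((α → β) → α) → α = min(1, 1 − 1.00 + 0.64) = min(1, 0.64) = 0.64
(The value 0.64 < 1 shows this instance is not satisfied; not a Ł∞-tautology in general.)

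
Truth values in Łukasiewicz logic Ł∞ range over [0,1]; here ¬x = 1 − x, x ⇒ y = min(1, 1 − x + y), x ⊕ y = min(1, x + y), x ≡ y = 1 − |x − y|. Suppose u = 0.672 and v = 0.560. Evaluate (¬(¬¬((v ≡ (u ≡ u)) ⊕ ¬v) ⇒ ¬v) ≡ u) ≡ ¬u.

u ≡ u = 1 − |0.672 − 0.672| = 1 − 0.000 = 1.000
v ≡ (u ≡ u) = 1 − |0.560 − 1.000| = 1 − 0.440 = 0.560
¬v = 1 − 0.560 = 0.440
(v ≡ (u ≡ u)) ⊕ ¬v = min(1, 0.560 + 0.440) = min(1, 1.000) = 1.000
¬((v ≡ (u ≡ u)) ⊕ ¬v) = 1 − 1.000 = 0.000
¬¬((v ≡ (u ≡ u)) ⊕ ¬v) = 1 − 0.000 = 1.000
¬¬((v ≡ (u ≡ u)) ⊕ ¬v) ⇒ ¬v = min(1, 1 − 1.000 + 0.440) = min(1, 0.440) = 0.440
¬(¬¬((v ≡ (u ≡ u)) ⊕ ¬v) ⇒ ¬v) = 1 − 0.440 = 0.560
¬(¬¬((v ≡ (u ≡ u)) ⊕ ¬v) ⇒ ¬v) ≡ u = 1 − |0.560 − 0.672| = 1 − 0.112 = 0.888
¬u = 1 − 0.672 = 0.328
(¬(¬¬((v ≡ (u ≡ u)) ⊕ ¬v) ⇒ ¬v) ≡ u) ≡ ¬u = 1 − |0.888 − 0.328| = 1 − 0.560 = 0.440

0.440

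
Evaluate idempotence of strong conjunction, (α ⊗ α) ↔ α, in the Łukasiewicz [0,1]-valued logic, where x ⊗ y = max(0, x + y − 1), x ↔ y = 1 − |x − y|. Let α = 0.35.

α ⊗ α = max(0, 0.35 + 0.35 − 1) = max(0, -0.30) = 0.00
(α ⊗ α) ↔ α = 1 − |0.00 − 0.35| = 1 − 0.35 = 0.65
(The value 0.65 < 1 shows this instance is not satisfied; fails in Ł∞ since a ⊗ a = max(0, 2a−1) ≠ a in general.)

0.65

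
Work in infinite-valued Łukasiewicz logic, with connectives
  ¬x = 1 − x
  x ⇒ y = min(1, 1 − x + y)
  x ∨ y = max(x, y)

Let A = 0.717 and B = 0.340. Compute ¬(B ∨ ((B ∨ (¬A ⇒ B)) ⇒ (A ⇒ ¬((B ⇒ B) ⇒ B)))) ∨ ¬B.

¬A = 1 − 0.717 = 0.283
¬A ⇒ B = min(1, 1 − 0.283 + 0.340) = min(1, 1.057) = 1.000
B ∨ (¬A ⇒ B) = max(0.340, 1.000) = 1.000
B ⇒ B = min(1, 1 − 0.340 + 0.340) = min(1, 1.000) = 1.000
(B ⇒ B) ⇒ B = min(1, 1 − 1.000 + 0.340) = min(1, 0.340) = 0.340
¬((B ⇒ B) ⇒ B) = 1 − 0.340 = 0.660
A ⇒ ¬((B ⇒ B) ⇒ B) = min(1, 1 − 0.717 + 0.660) = min(1, 0.943) = 0.943
(B ∨ (¬A ⇒ B)) ⇒ (A ⇒ ¬((B ⇒ B) ⇒ B)) = min(1, 1 − 1.000 + 0.943) = min(1, 0.943) = 0.943
B ∨ ((B ∨ (¬A ⇒ B)) ⇒ (A ⇒ ¬((B ⇒ B) ⇒ B))) = max(0.340, 0.943) = 0.943
¬(B ∨ ((B ∨ (¬A ⇒ B)) ⇒ (A ⇒ ¬((B ⇒ B) ⇒ B)))) = 1 − 0.943 = 0.057
¬B = 1 − 0.340 = 0.660
¬(B ∨ ((B ∨ (¬A ⇒ B)) ⇒ (A ⇒ ¬((B ⇒ B) ⇒ B)))) ∨ ¬B = max(0.057, 0.660) = 0.660

0.660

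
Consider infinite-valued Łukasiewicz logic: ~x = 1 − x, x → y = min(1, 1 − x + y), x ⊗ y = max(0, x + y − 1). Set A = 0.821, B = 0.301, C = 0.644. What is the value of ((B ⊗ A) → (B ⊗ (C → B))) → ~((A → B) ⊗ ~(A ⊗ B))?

0.764

B ⊗ A = max(0, 0.301 + 0.821 − 1) = max(0, 0.122) = 0.122
C → B = min(1, 1 − 0.644 + 0.301) = min(1, 0.657) = 0.657
B ⊗ (C → B) = max(0, 0.301 + 0.657 − 1) = max(0, -0.042) = 0.000
(B ⊗ A) → (B ⊗ (C → B)) = min(1, 1 − 0.122 + 0.000) = min(1, 0.878) = 0.878
A → B = min(1, 1 − 0.821 + 0.301) = min(1, 0.480) = 0.480
A ⊗ B = max(0, 0.821 + 0.301 − 1) = max(0, 0.122) = 0.122
~(A ⊗ B) = 1 − 0.122 = 0.878
(A → B) ⊗ ~(A ⊗ B) = max(0, 0.480 + 0.878 − 1) = max(0, 0.358) = 0.358
~((A → B) ⊗ ~(A ⊗ B)) = 1 − 0.358 = 0.642
((B ⊗ A) → (B ⊗ (C → B))) → ~((A → B) ⊗ ~(A ⊗ B)) = min(1, 1 − 0.878 + 0.642) = min(1, 0.764) = 0.764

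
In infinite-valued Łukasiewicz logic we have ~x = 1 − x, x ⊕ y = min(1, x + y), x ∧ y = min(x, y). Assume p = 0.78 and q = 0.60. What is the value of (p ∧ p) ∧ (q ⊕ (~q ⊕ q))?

0.78

p ∧ p = min(0.78, 0.78) = 0.78
~q = 1 − 0.60 = 0.40
~q ⊕ q = min(1, 0.40 + 0.60) = min(1, 1.00) = 1.00
q ⊕ (~q ⊕ q) = min(1, 0.60 + 1.00) = min(1, 1.60) = 1.00
(p ∧ p) ∧ (q ⊕ (~q ⊕ q)) = min(0.78, 1.00) = 0.78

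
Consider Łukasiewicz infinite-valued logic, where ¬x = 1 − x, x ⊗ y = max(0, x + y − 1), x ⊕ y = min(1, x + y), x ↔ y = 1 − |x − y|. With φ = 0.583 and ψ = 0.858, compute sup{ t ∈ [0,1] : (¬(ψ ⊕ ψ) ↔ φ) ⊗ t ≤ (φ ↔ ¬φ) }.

ψ ⊕ ψ = min(1, 0.858 + 0.858) = min(1, 1.716) = 1.000
¬(ψ ⊕ ψ) = 1 − 1.000 = 0.000
¬(ψ ⊕ ψ) ↔ φ = 1 − |0.000 − 0.583| = 1 − 0.583 = 0.417
So the left factor is ¬(ψ ⊕ ψ) ↔ φ = 0.417.
¬φ = 1 − 0.583 = 0.417
φ ↔ ¬φ = 1 − |0.583 − 0.417| = 1 − 0.166 = 0.834
So the right-hand bound is φ ↔ ¬φ = 0.834.
The residuum of the Łukasiewicz t-norm gives the supremum: min(1, 1 − 0.417 + 0.834).
1 − 0.417 + 0.834 = 1.417, so t = min(1, 1.417) = 1.000.
Check: 0.417 ⊗ 1.000 = max(0, 0.417) = 0.417 ≤ 0.834.

1.000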